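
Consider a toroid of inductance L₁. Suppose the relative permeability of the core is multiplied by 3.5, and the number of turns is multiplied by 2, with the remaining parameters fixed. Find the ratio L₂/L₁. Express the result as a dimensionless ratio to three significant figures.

L₂/L₁ = 14.0

For a toroid, L ∝ μᵣN²A/R.
L₂/L₁ = (3.5) × (2)^2 = 14.0.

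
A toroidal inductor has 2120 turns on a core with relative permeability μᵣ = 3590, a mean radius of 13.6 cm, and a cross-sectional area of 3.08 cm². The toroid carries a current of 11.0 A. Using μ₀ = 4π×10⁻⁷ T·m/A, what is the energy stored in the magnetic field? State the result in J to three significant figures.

U ≈ 442 J

L = μ₀μᵣN²A/(2πR) = (4π×10⁻⁷)(3590)(2120)²(3.080×10^-4)/(2π×0.136) = 7.308 H.
U = ½LI² = ½(7.308)(11.0)² = 442.1 J.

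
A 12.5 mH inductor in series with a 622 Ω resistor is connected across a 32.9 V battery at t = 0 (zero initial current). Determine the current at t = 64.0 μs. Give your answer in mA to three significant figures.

I ≈ 50.7 mA

τ = L/R = 1.250×10^-2/622 = 2.010×10^-5 s; final current I_∞ = ε/R = 32.9/622 = 5.289×10^-2 A.
I(t) = I_∞(1 − e^(−t/τ)) with t/τ = 3.185.
I = (5.289×10^-2)(1 − e^(−3.185)) = 5.070×10^-2 A.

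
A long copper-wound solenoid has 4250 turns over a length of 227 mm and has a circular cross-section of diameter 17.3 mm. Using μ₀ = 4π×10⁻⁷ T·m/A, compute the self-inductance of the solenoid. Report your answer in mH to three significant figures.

L ≈ 23.5 mH

A = π(d/2)² = π(8.650×10^-3 m)² = 2.351×10^-4 m².
For a long solenoid, L = μ₀N²A/ℓ.
L = (4π×10⁻⁷)(4250)²(2.351×10^-4)/(0.227 m) = 2.350×10^-2 H.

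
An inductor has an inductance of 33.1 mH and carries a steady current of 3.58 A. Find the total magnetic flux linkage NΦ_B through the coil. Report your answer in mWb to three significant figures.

NΦ_B ≈ 118 mWb

From L = NΦ_B/I, the flux linkage is NΦ_B = LI.
NΦ_B = (3.310×10^-2 H)(3.58 A) = 0.118498 Wb.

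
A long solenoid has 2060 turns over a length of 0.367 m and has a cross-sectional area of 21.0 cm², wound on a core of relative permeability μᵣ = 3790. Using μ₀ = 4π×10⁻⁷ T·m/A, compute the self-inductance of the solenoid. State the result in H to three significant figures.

L ≈ 116 H

A = 21.0 cm² = 2.100×10^-3 m².
For a long solenoid, L = μ₀μᵣN²A/ℓ.
L = (4π×10⁻⁷)(3790)(2060)²(2.100×10^-3)/(0.367 m) = 115.6 H.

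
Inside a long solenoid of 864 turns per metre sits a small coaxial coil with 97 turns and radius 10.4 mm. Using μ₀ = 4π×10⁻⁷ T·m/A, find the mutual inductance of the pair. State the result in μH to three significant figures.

M ≈ 35.8 μH

The outer solenoid produces a uniform field B₁ = μ₀n₁I₁ across the inner coil,
so the flux linkage is N₂Φ = N₂B₁A₂ = μ₀n₁N₂A₂·I₁, giving M = μ₀n₁N₂A₂.
A₂ = πr² = π(1.040×10^-2 m)² = 3.398×10^-4 m².
M = (4π×10⁻⁷)(864)(97)(3.398×10^-4) = 3.579×10^-5 H.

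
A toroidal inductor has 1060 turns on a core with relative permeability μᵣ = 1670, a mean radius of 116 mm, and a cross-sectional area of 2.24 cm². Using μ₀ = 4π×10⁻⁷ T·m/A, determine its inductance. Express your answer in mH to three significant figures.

L ≈ 725 mH

For a thin toroid, L = μ₀μᵣN²A/(2πR).
L = (4π×10⁻⁷)(1670)(1060)²(2.240×10^-4) / (2π×0.116 m) = 0.7247 H.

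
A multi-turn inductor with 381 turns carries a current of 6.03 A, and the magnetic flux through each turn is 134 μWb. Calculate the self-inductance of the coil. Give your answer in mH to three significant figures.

L ≈ 8.47 mH

Self-inductance is defined by L = NΦ_B/I (flux linkage over current).
L = (381)(1.340×10^-4 Wb)/(6.03 A) = 8.467×10^-3 H.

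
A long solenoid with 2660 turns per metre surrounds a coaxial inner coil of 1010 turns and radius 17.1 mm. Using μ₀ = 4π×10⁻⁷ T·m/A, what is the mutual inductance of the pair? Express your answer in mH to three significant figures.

The outer solenoid produces a uniform field B₁ = μ₀n₁I₁ across the inner coil,
so the flux linkage is N₂Φ = N₂B₁A₂ = μ₀n₁N₂A₂·I₁, giving M = μ₀n₁N₂A₂.
A₂ = πr² = π(1.710×10^-2 m)² = 9.186×10^-4 m².
M = (4π×10⁻⁷)(2660)(1010)(9.186×10^-4) = 3.101×10^-3 H.

M ≈ 3.10 mH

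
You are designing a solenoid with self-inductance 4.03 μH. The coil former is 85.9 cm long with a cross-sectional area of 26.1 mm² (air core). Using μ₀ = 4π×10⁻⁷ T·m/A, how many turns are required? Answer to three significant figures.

A = 26.1 mm² = 2.610×10^-5 m².
From L = μ₀N²A/ℓ, N = √(Lℓ / (μ₀A)).
N = √[(4.030×10^-6)(0.859) / ((4π×10⁻⁷)×2.610×10^-5)] = √(1.055×10^5) ≈ 324.9.

N ≈ 325 turns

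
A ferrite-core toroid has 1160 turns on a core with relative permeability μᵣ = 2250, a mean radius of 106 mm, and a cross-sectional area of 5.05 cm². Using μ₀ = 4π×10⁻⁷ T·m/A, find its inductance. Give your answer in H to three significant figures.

For a thin toroid, L = μ₀μᵣN²A/(2πR).
L = (4π×10⁻⁷)(2250)(1160)²(5.050×10^-4) / (2π×0.106 m) = 2.8848 H.

L ≈ 2.88 H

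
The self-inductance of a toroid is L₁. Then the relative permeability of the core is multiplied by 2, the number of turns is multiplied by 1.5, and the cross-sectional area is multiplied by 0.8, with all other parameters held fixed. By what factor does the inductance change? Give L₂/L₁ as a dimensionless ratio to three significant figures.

L₂/L₁ = 3.60

For a toroid, L ∝ μᵣN²A/R.
L₂/L₁ = (2) × (1.5)^2 × (0.8) = 3.60.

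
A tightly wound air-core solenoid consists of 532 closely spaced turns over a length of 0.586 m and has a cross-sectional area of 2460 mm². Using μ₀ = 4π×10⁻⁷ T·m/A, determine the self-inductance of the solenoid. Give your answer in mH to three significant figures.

A = 2460 mm² = 2.460×10^-3 m².
For a long solenoid, L = μ₀N²A/ℓ.
L = (4π×10⁻⁷)(532)²(2.460×10^-3)/(0.586 m) = 1.493×10^-3 H.

L ≈ 1.49 mH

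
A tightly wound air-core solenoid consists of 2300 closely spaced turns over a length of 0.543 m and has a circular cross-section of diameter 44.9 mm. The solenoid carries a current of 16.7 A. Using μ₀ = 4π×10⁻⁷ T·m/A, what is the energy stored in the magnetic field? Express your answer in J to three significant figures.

U ≈ 2.70 J

A = π(d/2)² = π(2.245×10^-2 m)² = 1.583×10^-3 m².
L = μ₀N²A/ℓ = (4π×10⁻⁷)(2300)²(1.583×10^-3)/(0.543) = 1.938×10^-2 H.
U = ½LI² = ½(1.938×10^-2)(16.7)² = 2.703 J.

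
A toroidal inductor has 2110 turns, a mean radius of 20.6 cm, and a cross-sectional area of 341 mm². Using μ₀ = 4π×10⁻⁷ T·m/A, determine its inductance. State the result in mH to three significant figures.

For a thin toroid, L = μ₀N²A/(2πR).
L = (4π×10⁻⁷)(2110)²(3.410×10^-4) / (2π×0.206 m) = 1.474×10^-3 H.

L ≈ 1.47 mH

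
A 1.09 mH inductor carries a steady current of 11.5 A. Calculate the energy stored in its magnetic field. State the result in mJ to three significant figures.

Stored magnetic energy: U = ½LI².
U = ½(1.090×10^-3 H)(11.5 A)² = 7.208×10^-2 J.

U ≈ 72.1 mJ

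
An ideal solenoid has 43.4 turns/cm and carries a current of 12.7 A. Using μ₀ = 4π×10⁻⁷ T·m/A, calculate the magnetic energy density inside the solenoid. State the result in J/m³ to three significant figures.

u ≈ 1910 J/m³

B = μ₀nI = (4π×10⁻⁷)(4.340×10^3)(12.7) = 6.926×10^-2 T.
u = B²/(2μ₀) = (6.926×10^-2)²/(2×4π×10⁻⁷) = 1.909×10^3 J/m³.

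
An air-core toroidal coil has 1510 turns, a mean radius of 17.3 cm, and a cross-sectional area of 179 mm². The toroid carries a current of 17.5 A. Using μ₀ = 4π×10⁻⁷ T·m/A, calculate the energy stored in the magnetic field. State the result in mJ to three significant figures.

L = μ₀N²A/(2πR) = (4π×10⁻⁷)(1510)²(1.790×10^-4)/(2π×0.173) = 4.718×10^-4 H.
U = ½LI² = ½(4.718×10^-4)(17.5)² = 7.22498×10^-2 J.

U ≈ 72.2 mJ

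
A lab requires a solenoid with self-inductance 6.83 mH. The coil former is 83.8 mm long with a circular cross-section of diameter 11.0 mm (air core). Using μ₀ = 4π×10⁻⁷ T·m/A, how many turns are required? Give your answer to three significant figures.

A = π(d/2)² = π(5.500×10^-3 m)² = 9.503×10^-5 m².
From L = μ₀N²A/ℓ, N = √(Lℓ / (μ₀A)).
N = √[(6.830×10^-3)(8.380×10^-2) / ((4π×10⁻⁷)×9.503×10^-5)] = √(4.793×10^6) ≈ 2189.2.

N ≈ 2190 turns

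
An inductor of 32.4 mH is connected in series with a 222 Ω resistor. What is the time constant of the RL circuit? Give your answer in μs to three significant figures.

τ = L/R = (3.240×10^-2 H)/(222 Ω) = 1.459×10^-4 s.

τ ≈ 146 μs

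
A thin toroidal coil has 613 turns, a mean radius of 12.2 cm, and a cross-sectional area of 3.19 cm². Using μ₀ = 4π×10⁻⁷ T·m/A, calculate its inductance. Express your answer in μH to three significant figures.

For a thin toroid, L = μ₀N²A/(2πR).
L = (4π×10⁻⁷)(613)²(3.190×10^-4) / (2π×0.122 m) = 1.965×10^-4 H.

L ≈ 197 μH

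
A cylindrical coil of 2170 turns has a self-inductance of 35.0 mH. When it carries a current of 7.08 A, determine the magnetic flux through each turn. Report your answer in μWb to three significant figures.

Φ_B ≈ 114 μWb

From L = NΦ_B/I, the flux per turn is Φ_B = LI/N.
Φ_B = (3.500×10^-2 H)(7.08 A)/2170 = 1.142×10^-4 Wb.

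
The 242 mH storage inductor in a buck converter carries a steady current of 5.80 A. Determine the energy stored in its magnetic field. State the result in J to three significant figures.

U ≈ 4.07 J

Stored magnetic energy: U = ½LI².
U = ½(0.242 H)(5.80 A)² = 4.07 J.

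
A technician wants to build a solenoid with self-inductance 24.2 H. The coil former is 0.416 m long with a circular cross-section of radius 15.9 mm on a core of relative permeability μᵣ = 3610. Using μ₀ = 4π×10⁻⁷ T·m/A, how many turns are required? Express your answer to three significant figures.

N ≈ 1670 turns

A = πr² = π(1.590×10^-2 m)² = 7.942×10^-4 m².
From L = μ₀μᵣN²A/ℓ, N = √(Lℓ / (μ₀μᵣA)).
N = √[(24.2)(0.416) / ((4π×10⁻⁷)(3610)×7.942×10^-4)] = √(2.794×10^6) ≈ 1671.6.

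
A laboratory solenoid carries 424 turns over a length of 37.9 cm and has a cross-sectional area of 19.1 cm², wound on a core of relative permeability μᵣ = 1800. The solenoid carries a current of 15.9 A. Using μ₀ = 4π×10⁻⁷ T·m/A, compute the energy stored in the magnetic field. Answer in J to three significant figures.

U ≈ 259 J

A = 19.1 cm² = 1.910×10^-3 m².
L = μ₀μᵣN²A/ℓ = (4π×10⁻⁷)(1800)(424)²(1.910×10^-3)/(0.379) = 2.049 H.
U = ½LI² = ½(2.049)(15.9)² = 259 J.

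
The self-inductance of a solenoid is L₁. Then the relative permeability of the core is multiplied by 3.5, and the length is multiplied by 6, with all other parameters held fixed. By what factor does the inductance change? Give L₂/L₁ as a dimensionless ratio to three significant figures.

L₂/L₁ = 0.583

For a solenoid, L ∝ μᵣN²A/ℓ.
L₂/L₁ = (3.5) × (6)^-1 = 0.583.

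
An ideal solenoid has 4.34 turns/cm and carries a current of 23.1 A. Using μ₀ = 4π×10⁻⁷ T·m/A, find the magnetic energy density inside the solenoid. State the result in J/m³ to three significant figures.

B = μ₀nI = (4π×10⁻⁷)(434)(23.1) = 1.260×10^-2 T.
u = B²/(2μ₀) = (1.260×10^-2)²/(2×4π×10⁻⁷) = 63.15 J/m³.

u ≈ 63.2 J/m³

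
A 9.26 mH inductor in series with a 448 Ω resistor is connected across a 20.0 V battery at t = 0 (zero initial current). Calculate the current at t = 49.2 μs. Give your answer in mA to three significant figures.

τ = L/R = 9.260×10^-3/448 = 2.067×10^-5 s; final current I_∞ = ε/R = 20.0/448 = 4.464×10^-2 A.
I(t) = I_∞(1 − e^(−t/τ)) with t/τ = 2.380.
I = (4.464×10^-2)(1 − e^(−2.380)) = 4.051×10^-2 A.

I ≈ 40.5 mA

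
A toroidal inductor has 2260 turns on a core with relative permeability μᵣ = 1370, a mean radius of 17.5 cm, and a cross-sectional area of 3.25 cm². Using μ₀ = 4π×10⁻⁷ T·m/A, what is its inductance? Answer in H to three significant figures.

For a thin toroid, L = μ₀μᵣN²A/(2πR).
L = (4π×10⁻⁷)(1370)(2260)²(3.250×10^-4) / (2π×0.175 m) = 2.599 H.

L ≈ 2.60 H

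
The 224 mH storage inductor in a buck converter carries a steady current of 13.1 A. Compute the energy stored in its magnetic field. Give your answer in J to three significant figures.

U ≈ 19.2 J

Stored magnetic energy: U = ½LI².
U = ½(0.224 H)(13.1 A)² = 19.22 J.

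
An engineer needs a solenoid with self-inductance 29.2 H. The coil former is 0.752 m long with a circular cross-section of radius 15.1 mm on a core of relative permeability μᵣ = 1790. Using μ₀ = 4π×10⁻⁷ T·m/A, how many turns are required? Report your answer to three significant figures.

A = πr² = π(1.510×10^-2 m)² = 7.163×10^-4 m².
From L = μ₀μᵣN²A/ℓ, N = √(Lℓ / (μ₀μᵣA)).
N = √[(29.2)(0.752) / ((4π×10⁻⁷)(1790)×7.163×10^-4)] = √(1.363×10^7) ≈ 3691.6.

N ≈ 3690 turns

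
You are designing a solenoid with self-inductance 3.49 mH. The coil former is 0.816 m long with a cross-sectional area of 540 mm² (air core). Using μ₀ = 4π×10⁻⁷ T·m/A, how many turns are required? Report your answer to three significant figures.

A = 540 mm² = 5.400×10^-4 m².
From L = μ₀N²A/ℓ, N = √(Lℓ / (μ₀A)).
N = √[(3.490×10^-3)(0.816) / ((4π×10⁻⁷)×5.400×10^-4)] = √(4.197×10^6) ≈ 2048.6.

N ≈ 2050 turns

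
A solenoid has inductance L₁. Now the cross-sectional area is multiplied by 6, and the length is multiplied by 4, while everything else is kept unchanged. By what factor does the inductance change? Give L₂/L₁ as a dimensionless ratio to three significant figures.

L₂/L₁ = 1.50

For a solenoid, L ∝ μᵣN²A/ℓ.
L₂/L₁ = (6) × (4)^-1 = 1.50.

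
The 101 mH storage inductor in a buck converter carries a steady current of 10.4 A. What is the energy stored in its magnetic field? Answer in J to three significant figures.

Stored magnetic energy: U = ½LI².
U = ½(0.101 H)(10.4 A)² = 5.462 J.

U ≈ 5.46 J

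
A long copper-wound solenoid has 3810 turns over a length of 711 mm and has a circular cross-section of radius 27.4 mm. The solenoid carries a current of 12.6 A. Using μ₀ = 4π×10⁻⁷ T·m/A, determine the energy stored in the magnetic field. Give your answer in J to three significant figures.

A = πr² = π(2.740×10^-2 m)² = 2.359×10^-3 m².
L = μ₀N²A/ℓ = (4π×10⁻⁷)(3810)²(2.359×10^-3)/(0.711) = 6.051×10^-2 H.
U = ½LI² = ½(6.051×10^-2)(12.6)² = 4.803 J.

U ≈ 4.80 J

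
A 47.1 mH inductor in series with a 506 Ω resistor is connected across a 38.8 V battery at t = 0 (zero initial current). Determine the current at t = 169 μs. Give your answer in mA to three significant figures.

I ≈ 64.2 mA

τ = L/R = 4.710×10^-2/506 = 9.308×10^-5 s; final current I_∞ = ε/R = 38.8/506 = 7.668×10^-2 A.
I(t) = I_∞(1 − e^(−t/τ)) with t/τ = 1.816.
I = (7.668×10^-2)(1 − e^(−1.816)) = 6.420×10^-2 A.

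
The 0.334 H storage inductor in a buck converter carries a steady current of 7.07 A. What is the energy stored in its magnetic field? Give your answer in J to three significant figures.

Stored magnetic energy: U = ½LI².
U = ½(0.334 H)(7.07 A)² = 8.347 J.

U ≈ 8.35 J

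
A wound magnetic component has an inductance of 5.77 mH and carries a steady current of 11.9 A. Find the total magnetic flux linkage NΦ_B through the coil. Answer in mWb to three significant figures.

NΦ_B ≈ 68.7 mWb

From L = NΦ_B/I, the flux linkage is NΦ_B = LI.
NΦ_B = (5.770×10^-3 H)(11.9 A) = 6.866×10^-2 Wb.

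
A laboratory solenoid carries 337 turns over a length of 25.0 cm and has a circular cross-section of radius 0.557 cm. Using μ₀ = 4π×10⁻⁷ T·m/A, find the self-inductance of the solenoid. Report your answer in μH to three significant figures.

A = πr² = π(5.570×10^-3 m)² = 9.747×10^-5 m².
For a long solenoid, L = μ₀N²A/ℓ.
L = (4π×10⁻⁷)(337)²(9.747×10^-5)/(0.25 m) = 5.564×10^-5 H.

L ≈ 55.6 μH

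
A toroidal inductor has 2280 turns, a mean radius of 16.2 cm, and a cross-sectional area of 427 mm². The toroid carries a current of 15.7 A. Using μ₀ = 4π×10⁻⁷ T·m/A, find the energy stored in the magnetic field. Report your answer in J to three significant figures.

U ≈ 0.338 J

L = μ₀N²A/(2πR) = (4π×10⁻⁷)(2280)²(4.270×10^-4)/(2π×0.162) = 2.740×10^-3 H.
U = ½LI² = ½(2.740×10^-3)(15.7)² = 0.3377 J.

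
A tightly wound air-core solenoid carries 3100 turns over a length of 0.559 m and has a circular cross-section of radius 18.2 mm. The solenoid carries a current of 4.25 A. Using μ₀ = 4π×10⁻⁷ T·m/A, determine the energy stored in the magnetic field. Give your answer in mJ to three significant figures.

A = πr² = π(1.820×10^-2 m)² = 1.041×10^-3 m².
L = μ₀N²A/ℓ = (4π×10⁻⁷)(3100)²(1.041×10^-3)/(0.559) = 2.248×10^-2 H.
U = ½LI² = ½(2.248×10^-2)(4.25)² = 0.203 J.

U ≈ 203 mJ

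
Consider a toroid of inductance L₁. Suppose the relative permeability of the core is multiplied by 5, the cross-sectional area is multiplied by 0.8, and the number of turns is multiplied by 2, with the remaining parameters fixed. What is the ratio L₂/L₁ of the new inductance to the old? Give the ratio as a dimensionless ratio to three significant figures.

For a toroid, L ∝ μᵣN²A/R.
L₂/L₁ = (5) × (0.8) × (2)^2 = 16.0.

L₂/L₁ = 16.0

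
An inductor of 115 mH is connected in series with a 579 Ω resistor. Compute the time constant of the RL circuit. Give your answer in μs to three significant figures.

τ ≈ 199 μs

τ = L/R = (0.115 H)/(579 Ω) = 1.986×10^-4 s.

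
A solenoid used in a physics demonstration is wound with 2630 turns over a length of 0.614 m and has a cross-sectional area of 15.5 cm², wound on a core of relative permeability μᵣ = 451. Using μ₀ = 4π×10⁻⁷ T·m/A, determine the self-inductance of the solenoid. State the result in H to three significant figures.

L ≈ 9.90 H

A = 15.5 cm² = 1.550×10^-3 m².
For a long solenoid, L = μ₀μᵣN²A/ℓ.
L = (4π×10⁻⁷)(451)(2630)²(1.550×10^-3)/(0.614 m) = 9.896 H.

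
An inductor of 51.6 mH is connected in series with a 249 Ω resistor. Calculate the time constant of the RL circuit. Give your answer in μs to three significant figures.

τ = L/R = (5.160×10^-2 H)/(249 Ω) = 2.072×10^-4 s.

τ ≈ 207 μs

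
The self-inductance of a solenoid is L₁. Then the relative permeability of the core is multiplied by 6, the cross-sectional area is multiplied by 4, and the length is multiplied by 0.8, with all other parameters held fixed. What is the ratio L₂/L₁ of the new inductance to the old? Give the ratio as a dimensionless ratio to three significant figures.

L₂/L₁ = 30.0

For a solenoid, L ∝ μᵣN²A/ℓ.
L₂/L₁ = (6) × (4) × (0.8)^-1 = 30.0.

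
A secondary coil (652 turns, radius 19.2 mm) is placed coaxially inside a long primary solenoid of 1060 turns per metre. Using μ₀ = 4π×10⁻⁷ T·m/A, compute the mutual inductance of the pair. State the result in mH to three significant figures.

The outer solenoid produces a uniform field B₁ = μ₀n₁I₁ across the inner coil,
so the flux linkage is N₂Φ = N₂B₁A₂ = μ₀n₁N₂A₂·I₁, giving M = μ₀n₁N₂A₂.
A₂ = πr² = π(1.920×10^-2 m)² = 1.158×10^-3 m².
M = (4π×10⁻⁷)(1060)(652)(1.158×10^-3) = 1.006×10^-3 H.

M ≈ 1.01 mH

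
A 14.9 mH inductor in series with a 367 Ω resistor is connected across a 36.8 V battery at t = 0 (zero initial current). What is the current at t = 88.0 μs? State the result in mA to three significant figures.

I ≈ 88.8 mA

τ = L/R = 1.490×10^-2/367 = 4.060×10^-5 s; final current I_∞ = ε/R = 36.8/367 = 0.1003 A.
I(t) = I_∞(1 − e^(−t/τ)) with t/τ = 2.168.
I = (0.1003)(1 − e^(−2.168)) = 8.880×10^-2 A.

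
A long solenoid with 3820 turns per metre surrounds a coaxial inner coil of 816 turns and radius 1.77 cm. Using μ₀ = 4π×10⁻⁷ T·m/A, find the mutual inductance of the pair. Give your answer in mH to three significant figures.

The outer solenoid produces a uniform field B₁ = μ₀n₁I₁ across the inner coil,
so the flux linkage is N₂Φ = N₂B₁A₂ = μ₀n₁N₂A₂·I₁, giving M = μ₀n₁N₂A₂.
A₂ = πr² = π(1.770×10^-2 m)² = 9.842×10^-4 m².
M = (4π×10⁻⁷)(3820)(816)(9.842×10^-4) = 3.855×10^-3 H.

M ≈ 3.86 mH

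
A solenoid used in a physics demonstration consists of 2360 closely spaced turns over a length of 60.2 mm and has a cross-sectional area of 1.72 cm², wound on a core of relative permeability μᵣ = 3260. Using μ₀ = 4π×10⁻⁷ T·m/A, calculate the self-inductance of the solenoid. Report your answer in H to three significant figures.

L ≈ 65.2 H

A = 1.72 cm² = 1.720×10^-4 m².
For a long solenoid, L = μ₀μᵣN²A/ℓ.
L = (4π×10⁻⁷)(3260)(2360)²(1.720×10^-4)/(6.020×10^-2 m) = 65.19 H.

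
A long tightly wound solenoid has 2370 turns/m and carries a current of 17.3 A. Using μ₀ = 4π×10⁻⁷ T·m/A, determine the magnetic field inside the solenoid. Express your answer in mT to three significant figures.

B ≈ 51.5 mT

Inside a long solenoid, B = μ₀nI.
B = (4π×10⁻⁷)(2.370×10^3 m⁻¹)(17.3 A) = 5.152×10^-2 T.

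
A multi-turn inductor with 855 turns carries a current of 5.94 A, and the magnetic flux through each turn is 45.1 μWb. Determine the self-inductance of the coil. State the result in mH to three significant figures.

L ≈ 6.49 mH

Self-inductance is defined by L = NΦ_B/I (flux linkage over current).
L = (855)(4.510×10^-5 Wb)/(5.94 A) = 6.492×10^-3 H.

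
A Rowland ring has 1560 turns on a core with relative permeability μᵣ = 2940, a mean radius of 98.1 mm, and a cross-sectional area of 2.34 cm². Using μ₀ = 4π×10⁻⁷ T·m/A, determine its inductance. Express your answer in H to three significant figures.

L ≈ 3.41 H

For a thin toroid, L = μ₀μᵣN²A/(2πR).
L = (4π×10⁻⁷)(2940)(1560)²(2.340×10^-4) / (2π×9.810×10^-2 m) = 3.413 H.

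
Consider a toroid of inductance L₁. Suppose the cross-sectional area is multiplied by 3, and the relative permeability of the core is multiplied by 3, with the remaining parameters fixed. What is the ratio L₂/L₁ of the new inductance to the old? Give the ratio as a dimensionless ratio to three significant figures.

For a toroid, L ∝ μᵣN²A/R.
L₂/L₁ = (3) × (3) = 9.00.

L₂/L₁ = 9.00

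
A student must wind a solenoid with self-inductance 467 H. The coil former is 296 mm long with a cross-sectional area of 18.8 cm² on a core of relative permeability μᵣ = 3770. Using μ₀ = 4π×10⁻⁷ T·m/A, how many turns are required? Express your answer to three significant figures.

N ≈ 3940 turns

A = 18.8 cm² = 1.880×10^-3 m².
From L = μ₀μᵣN²A/ℓ, N = √(Lℓ / (μ₀μᵣA)).
N = √[(467)(0.296) / ((4π×10⁻⁷)(3770)×1.880×10^-3)] = √(1.552×10^7) ≈ 3939.6.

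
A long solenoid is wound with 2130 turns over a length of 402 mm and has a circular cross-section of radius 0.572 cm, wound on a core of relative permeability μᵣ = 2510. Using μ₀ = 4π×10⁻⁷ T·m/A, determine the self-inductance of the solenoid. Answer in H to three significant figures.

A = πr² = π(5.720×10^-3 m)² = 1.028×10^-4 m².
For a long solenoid, L = μ₀μᵣN²A/ℓ.
L = (4π×10⁻⁷)(2510)(2130)²(1.028×10^-4)/(0.402 m) = 3.659 H.

L ≈ 3.66 H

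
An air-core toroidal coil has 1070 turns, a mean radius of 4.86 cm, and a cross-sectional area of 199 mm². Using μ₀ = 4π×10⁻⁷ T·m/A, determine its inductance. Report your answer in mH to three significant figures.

L ≈ 0.938 mH

For a thin toroid, L = μ₀N²A/(2πR).
L = (4π×10⁻⁷)(1070)²(1.990×10^-4) / (2π×4.860×10^-2 m) = 9.376×10^-4 H.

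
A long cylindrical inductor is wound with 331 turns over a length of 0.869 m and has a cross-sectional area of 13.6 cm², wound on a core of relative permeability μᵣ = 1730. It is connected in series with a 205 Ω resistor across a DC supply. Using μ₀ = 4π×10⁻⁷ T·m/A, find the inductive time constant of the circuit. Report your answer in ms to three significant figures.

τ ≈ 1.82 ms

A = 13.6 cm² = 1.360×10^-3 m².
L = μ₀μᵣN²A/ℓ = (4π×10⁻⁷)(1730)(331)²(1.360×10^-3)/(0.869) = 0.3728 H.
τ = L/R = (0.3728)/(205) = 1.818×10^-3 s.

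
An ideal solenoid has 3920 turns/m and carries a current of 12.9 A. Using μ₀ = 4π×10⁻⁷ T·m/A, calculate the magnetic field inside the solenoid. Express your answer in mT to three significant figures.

Inside a long solenoid, B = μ₀nI.
B = (4π×10⁻⁷)(3.920×10^3 m⁻¹)(12.9 A) = 6.3546×10^-2 T.

B ≈ 63.5 mT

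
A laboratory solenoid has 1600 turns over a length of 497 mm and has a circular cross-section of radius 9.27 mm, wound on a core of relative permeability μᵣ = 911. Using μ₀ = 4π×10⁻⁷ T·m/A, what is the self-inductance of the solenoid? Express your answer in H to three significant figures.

L ≈ 1.59 H

A = πr² = π(9.270×10^-3 m)² = 2.700×10^-4 m².
For a long solenoid, L = μ₀μᵣN²A/ℓ.
L = (4π×10⁻⁷)(911)(1600)²(2.700×10^-4)/(0.497 m) = 1.592 H.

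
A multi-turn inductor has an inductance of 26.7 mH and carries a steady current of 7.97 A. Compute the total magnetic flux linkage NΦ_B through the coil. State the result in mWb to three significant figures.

NΦ_B ≈ 213 mWb

From L = NΦ_B/I, the flux linkage is NΦ_B = LI.
NΦ_B = (2.670×10^-2 H)(7.97 A) = 0.2128 Wb.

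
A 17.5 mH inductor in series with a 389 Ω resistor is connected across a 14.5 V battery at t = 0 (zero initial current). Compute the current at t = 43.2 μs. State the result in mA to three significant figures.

τ = L/R = 1.750×10^-2/389 = 4.499×10^-5 s; final current I_∞ = ε/R = 14.5/389 = 3.728×10^-2 A.
I(t) = I_∞(1 − e^(−t/τ)) with t/τ = 0.960.
I = (3.728×10^-2)(1 − e^(−0.960)) = 2.301×10^-2 A.

I ≈ 23.0 mA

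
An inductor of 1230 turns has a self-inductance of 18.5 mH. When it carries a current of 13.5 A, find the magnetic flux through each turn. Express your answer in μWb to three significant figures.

From L = NΦ_B/I, the flux per turn is Φ_B = LI/N.
Φ_B = (1.850×10^-2 H)(13.5 A)/1230 = 2.030×10^-4 Wb.

Φ_B ≈ 203 μWb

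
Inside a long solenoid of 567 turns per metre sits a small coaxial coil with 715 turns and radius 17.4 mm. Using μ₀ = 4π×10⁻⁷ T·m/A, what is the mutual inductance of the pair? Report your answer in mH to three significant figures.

The outer solenoid produces a uniform field B₁ = μ₀n₁I₁ across the inner coil,
so the flux linkage is N₂Φ = N₂B₁A₂ = μ₀n₁N₂A₂·I₁, giving M = μ₀n₁N₂A₂.
A₂ = πr² = π(1.740×10^-2 m)² = 9.511×10^-4 m².
M = (4π×10⁻⁷)(567)(715)(9.511×10^-4) = 4.846×10^-4 H.

M ≈ 0.485 mH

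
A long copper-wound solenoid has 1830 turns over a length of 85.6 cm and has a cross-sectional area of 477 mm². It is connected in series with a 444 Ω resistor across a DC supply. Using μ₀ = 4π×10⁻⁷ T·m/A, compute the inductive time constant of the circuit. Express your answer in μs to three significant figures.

τ ≈ 5.28 μs

A = 477 mm² = 4.770×10^-4 m².
L = μ₀N²A/ℓ = (4π×10⁻⁷)(1830)²(4.770×10^-4)/(0.856) = 2.345×10^-3 H.
τ = L/R = (2.345×10^-3)/(444) = 5.282×10^-6 s.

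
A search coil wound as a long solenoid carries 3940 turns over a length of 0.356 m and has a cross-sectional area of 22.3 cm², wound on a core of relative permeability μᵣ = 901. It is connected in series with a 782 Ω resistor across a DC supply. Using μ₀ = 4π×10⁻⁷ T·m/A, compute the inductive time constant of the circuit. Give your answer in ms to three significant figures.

τ ≈ 141 ms

A = 22.3 cm² = 2.230×10^-3 m².
L = μ₀μᵣN²A/ℓ = (4π×10⁻⁷)(901)(3940)²(2.230×10^-3)/(0.356) = 110.1 H.
τ = L/R = (110.1)/(782) = 0.1408 s.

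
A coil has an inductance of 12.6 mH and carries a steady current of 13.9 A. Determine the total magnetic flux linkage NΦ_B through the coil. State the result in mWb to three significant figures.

NΦ_B ≈ 175 mWb

From L = NΦ_B/I, the flux linkage is NΦ_B = LI.
NΦ_B = (1.260×10^-2 H)(13.9 A) = 0.1751 Wb.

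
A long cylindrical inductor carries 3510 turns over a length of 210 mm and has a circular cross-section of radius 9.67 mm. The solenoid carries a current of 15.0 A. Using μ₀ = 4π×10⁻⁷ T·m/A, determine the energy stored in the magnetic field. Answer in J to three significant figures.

U ≈ 2.44 J

A = πr² = π(9.670×10^-3 m)² = 2.938×10^-4 m².
L = μ₀N²A/ℓ = (4π×10⁻⁷)(3510)²(2.938×10^-4)/(0.21) = 2.166×10^-2 H.
U = ½LI² = ½(2.166×10^-2)(15.0)² = 2.436 J.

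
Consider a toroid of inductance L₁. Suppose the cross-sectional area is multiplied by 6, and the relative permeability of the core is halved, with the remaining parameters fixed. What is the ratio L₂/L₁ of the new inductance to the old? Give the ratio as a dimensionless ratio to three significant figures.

For a toroid, L ∝ μᵣN²A/R.
L₂/L₁ = (6) × (0.5) = 3.00.

L₂/L₁ = 3.00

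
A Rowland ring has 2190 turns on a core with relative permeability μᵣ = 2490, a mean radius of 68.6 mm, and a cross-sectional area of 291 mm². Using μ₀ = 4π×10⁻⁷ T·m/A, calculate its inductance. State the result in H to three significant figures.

L ≈ 10.1 H

For a thin toroid, L = μ₀μᵣN²A/(2πR).
L = (4π×10⁻⁷)(2490)(2190)²(2.910×10^-4) / (2π×6.860×10^-2 m) = 10.13 H.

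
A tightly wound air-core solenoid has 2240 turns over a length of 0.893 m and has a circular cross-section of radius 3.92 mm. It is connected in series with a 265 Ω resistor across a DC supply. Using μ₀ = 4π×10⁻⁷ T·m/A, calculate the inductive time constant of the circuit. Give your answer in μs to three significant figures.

τ ≈ 1.29 μs

A = πr² = π(3.920×10^-3 m)² = 4.827×10^-5 m².
L = μ₀N²A/ℓ = (4π×10⁻⁷)(2240)²(4.827×10^-5)/(0.893) = 3.409×10^-4 H.
τ = L/R = (3.409×10^-4)/(265) = 1.286×10^-6 s.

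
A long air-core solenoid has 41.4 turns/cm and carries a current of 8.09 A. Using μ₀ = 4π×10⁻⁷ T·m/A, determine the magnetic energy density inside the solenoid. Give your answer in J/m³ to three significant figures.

B = μ₀nI = (4π×10⁻⁷)(4.140×10^3)(8.09) = 4.209×10^-2 T.
u = B²/(2μ₀) = (4.209×10^-2)²/(2×4π×10⁻⁷) = 704.8 J/m³.

u ≈ 705 J/m³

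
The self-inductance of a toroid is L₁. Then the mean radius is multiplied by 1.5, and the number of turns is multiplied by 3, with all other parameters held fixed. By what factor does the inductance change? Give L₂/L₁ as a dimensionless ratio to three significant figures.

For a toroid, L ∝ μᵣN²A/R.
L₂/L₁ = (1.5)^-1 × (3)^2 = 6.00.

L₂/L₁ = 6.00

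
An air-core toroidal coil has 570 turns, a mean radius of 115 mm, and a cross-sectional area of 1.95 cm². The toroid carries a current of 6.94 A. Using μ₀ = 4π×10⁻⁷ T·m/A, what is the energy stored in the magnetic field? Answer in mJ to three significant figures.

L = μ₀N²A/(2πR) = (4π×10⁻⁷)(570)²(1.950×10^-4)/(2π×0.115) = 1.102×10^-4 H.
U = ½LI² = ½(1.102×10^-4)(6.94)² = 2.653×10^-3 J.

U ≈ 2.65 mJ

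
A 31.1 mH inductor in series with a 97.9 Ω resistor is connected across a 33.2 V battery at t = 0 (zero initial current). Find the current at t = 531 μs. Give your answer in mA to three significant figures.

τ = L/R = 3.110×10^-2/97.9 = 3.177×10^-4 s; final current I_∞ = ε/R = 33.2/97.9 = 0.3391 A.
I(t) = I_∞(1 − e^(−t/τ)) with t/τ = 1.672.
I = (0.3391)(1 − e^(−1.672)) = 0.2754 A.

I ≈ 275 mA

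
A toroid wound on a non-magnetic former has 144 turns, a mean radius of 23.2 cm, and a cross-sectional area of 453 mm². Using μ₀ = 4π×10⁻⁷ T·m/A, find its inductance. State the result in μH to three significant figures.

For a thin toroid, L = μ₀N²A/(2πR).
L = (4π×10⁻⁷)(144)²(4.530×10^-4) / (2π×0.232 m) = 8.098×10^-6 H.

L ≈ 8.10 μH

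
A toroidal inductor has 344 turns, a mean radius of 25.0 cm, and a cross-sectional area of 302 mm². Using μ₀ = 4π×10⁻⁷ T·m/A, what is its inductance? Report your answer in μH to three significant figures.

For a thin toroid, L = μ₀N²A/(2πR).
L = (4π×10⁻⁷)(344)²(3.020×10^-4) / (2π×0.25 m) = 2.859×10^-5 H.

L ≈ 28.6 μH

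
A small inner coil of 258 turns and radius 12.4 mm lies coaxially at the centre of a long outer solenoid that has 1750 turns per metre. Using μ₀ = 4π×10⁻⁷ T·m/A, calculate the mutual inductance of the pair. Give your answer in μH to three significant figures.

M ≈ 274 μH

The outer solenoid produces a uniform field B₁ = μ₀n₁I₁ across the inner coil,
so the flux linkage is N₂Φ = N₂B₁A₂ = μ₀n₁N₂A₂·I₁, giving M = μ₀n₁N₂A₂.
A₂ = πr² = π(1.240×10^-2 m)² = 4.831×10^-4 m².
M = (4π×10⁻⁷)(1750)(258)(4.831×10^-4) = 2.741×10^-4 H.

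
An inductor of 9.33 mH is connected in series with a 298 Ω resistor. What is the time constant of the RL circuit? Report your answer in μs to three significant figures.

τ = L/R = (9.330×10^-3 H)/(298 Ω) = 3.131×10^-5 s.

τ ≈ 31.3 μs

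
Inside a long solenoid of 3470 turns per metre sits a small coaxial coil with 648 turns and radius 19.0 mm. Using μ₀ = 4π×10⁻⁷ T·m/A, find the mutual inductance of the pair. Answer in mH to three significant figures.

M ≈ 3.20 mH

The outer solenoid produces a uniform field B₁ = μ₀n₁I₁ across the inner coil,
so the flux linkage is N₂Φ = N₂B₁A₂ = μ₀n₁N₂A₂·I₁, giving M = μ₀n₁N₂A₂.
A₂ = πr² = π(1.900×10^-2 m)² = 1.134×10^-3 m².
M = (4π×10⁻⁷)(3470)(648)(1.134×10^-3) = 3.2046×10^-3 H.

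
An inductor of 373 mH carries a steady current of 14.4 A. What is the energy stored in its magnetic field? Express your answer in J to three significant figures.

U ≈ 38.7 J

Stored magnetic energy: U = ½LI².
U = ½(0.373 H)(14.4 A)² = 38.67 J.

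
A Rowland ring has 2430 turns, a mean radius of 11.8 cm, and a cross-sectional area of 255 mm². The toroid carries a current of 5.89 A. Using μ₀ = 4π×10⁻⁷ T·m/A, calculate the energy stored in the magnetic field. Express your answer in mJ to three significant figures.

U ≈ 44.3 mJ

L = μ₀N²A/(2πR) = (4π×10⁻⁷)(2430)²(2.550×10^-4)/(2π×0.118) = 2.552×10^-3 H.
U = ½LI² = ½(2.552×10^-3)(5.89)² = 4.427×10^-2 J.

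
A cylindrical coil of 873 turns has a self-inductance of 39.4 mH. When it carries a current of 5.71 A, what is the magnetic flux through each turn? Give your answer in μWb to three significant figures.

From L = NΦ_B/I, the flux per turn is Φ_B = LI/N.
Φ_B = (3.940×10^-2 H)(5.71 A)/873 = 2.577×10^-4 Wb.

Φ_B ≈ 258 μWb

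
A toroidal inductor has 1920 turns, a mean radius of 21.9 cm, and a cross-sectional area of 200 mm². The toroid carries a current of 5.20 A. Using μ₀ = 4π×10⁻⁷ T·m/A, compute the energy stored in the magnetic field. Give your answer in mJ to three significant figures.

L = μ₀N²A/(2πR) = (4π×10⁻⁷)(1920)²(2.000×10^-4)/(2π×0.219) = 6.733×10^-4 H.
U = ½LI² = ½(6.733×10^-4)(5.20)² = 9.103×10^-3 J.

U ≈ 9.10 mJ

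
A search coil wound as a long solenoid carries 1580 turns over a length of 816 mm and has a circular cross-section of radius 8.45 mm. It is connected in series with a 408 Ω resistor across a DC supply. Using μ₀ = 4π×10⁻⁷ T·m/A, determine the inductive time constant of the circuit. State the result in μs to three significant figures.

A = πr² = π(8.450×10^-3 m)² = 2.243×10^-4 m².
L = μ₀N²A/ℓ = (4π×10⁻⁷)(1580)²(2.243×10^-4)/(0.816) = 8.624×10^-4 H.
τ = L/R = (8.624×10^-4)/(408) = 2.114×10^-6 s.

τ ≈ 2.11 μs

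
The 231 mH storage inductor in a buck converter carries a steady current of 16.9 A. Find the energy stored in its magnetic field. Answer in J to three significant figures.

U ≈ 33.0 J

Stored magnetic energy: U = ½LI².
U = ½(0.231 H)(16.9 A)² = 32.99 J.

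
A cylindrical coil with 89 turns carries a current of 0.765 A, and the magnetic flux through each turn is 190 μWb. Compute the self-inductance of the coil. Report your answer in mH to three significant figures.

L ≈ 22.1 mH

Self-inductance is defined by L = NΦ_B/I (flux linkage over current).
L = (89)(1.900×10^-4 Wb)/(0.765 A) = 2.210×10^-2 H.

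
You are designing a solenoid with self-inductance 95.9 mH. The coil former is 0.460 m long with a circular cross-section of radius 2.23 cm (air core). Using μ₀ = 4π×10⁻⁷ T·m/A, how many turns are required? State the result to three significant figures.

A = πr² = π(2.230×10^-2 m)² = 1.562×10^-3 m².
From L = μ₀N²A/ℓ, N = √(Lℓ / (μ₀A)).
N = √[(9.590×10^-2)(0.46) / ((4π×10⁻⁷)×1.562×10^-3)] = √(2.247×10^7) ≈ 4740.3.

N ≈ 4740 turns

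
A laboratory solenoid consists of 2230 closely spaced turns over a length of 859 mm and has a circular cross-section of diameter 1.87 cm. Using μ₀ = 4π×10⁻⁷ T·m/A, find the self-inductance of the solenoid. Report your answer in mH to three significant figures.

L ≈ 2.00 mH

A = π(d/2)² = π(9.350×10^-3 m)² = 2.746×10^-4 m².
For a long solenoid, L = μ₀N²A/ℓ.
L = (4π×10⁻⁷)(2230)²(2.746×10^-4)/(0.859 m) = 1.998×10^-3 H.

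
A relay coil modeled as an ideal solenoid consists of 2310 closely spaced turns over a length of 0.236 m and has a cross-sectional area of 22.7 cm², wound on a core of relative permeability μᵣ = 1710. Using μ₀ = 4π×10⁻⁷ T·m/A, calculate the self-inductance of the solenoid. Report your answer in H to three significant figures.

A = 22.7 cm² = 2.270×10^-3 m².
For a long solenoid, L = μ₀μᵣN²A/ℓ.
L = (4π×10⁻⁷)(1710)(2310)²(2.270×10^-3)/(0.236 m) = 110.3 H.

L ≈ 110 H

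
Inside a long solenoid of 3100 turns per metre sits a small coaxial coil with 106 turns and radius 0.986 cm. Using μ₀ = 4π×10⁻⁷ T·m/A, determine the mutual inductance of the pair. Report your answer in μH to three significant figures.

The outer solenoid produces a uniform field B₁ = μ₀n₁I₁ across the inner coil,
so the flux linkage is N₂Φ = N₂B₁A₂ = μ₀n₁N₂A₂·I₁, giving M = μ₀n₁N₂A₂.
A₂ = πr² = π(9.860×10^-3 m)² = 3.054×10^-4 m².
M = (4π×10⁻⁷)(3100)(106)(3.054×10^-4) = 1.261×10^-4 H.

M ≈ 126 μH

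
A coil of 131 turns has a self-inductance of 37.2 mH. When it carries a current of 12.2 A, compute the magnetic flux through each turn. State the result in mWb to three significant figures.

From L = NΦ_B/I, the flux per turn is Φ_B = LI/N.
Φ_B = (3.720×10^-2 H)(12.2 A)/131 = 3.464×10^-3 Wb.

Φ_B ≈ 3.46 mWb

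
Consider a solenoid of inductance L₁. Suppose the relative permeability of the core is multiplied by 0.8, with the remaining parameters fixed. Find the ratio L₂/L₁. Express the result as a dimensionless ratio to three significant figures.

For a solenoid, L ∝ μᵣN²A/ℓ.
L₂/L₁ = (0.8) = 0.800.

L₂/L₁ = 0.800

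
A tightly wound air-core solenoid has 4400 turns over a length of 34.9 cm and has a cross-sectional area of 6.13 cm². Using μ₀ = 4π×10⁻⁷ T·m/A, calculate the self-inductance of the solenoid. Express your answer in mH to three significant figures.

L ≈ 42.7 mH

A = 6.13 cm² = 6.130×10^-4 m².
For a long solenoid, L = μ₀N²A/ℓ.
L = (4π×10⁻⁷)(4400)²(6.130×10^-4)/(0.349 m) = 4.273×10^-2 H.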